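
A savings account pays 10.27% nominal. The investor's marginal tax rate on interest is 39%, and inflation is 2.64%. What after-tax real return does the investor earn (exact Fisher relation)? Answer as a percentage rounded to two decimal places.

After-tax nominal return = 10.27% × (1 − 0.39) = 6.2647%.
1 + r = 1.062647 / 1.02640 = 1.035315
After-tax real rate = 1.035315 − 1 → 3.53%.

3.53%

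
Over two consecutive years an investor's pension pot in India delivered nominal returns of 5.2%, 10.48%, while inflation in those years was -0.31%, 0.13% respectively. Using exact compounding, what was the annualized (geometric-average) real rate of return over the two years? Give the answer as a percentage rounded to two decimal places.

Nominal growth factor = 1.0520 × 1.1048 = 1.16224960
Price-level growth factor = 0.9969 × 1.0013 = 0.99819597
Real growth factor = 1.16224960 / 0.99819597 = 1.16435012
Annualized real rate = 1.16435012^(1/2) − 1 = 7.9051% → 7.91%.

7.91%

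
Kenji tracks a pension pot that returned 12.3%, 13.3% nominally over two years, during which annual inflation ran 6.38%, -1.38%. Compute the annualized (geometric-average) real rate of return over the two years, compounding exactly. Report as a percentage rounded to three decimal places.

10.127%

Nominal growth factor = 1.1230 × 1.1330 = 1.27235900
Price-level growth factor = 1.0638 × 0.9862 = 1.04911956
Real growth factor = 1.27235900 / 1.04911956 = 1.21278742
Annualized real rate = 1.21278742^(1/2) − 1 = 10.1266% → 10.127%.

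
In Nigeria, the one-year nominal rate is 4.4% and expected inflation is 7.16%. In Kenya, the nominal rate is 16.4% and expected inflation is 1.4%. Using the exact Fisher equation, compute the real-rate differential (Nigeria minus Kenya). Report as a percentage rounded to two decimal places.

Nigeria: (1 + 0.0440)/(1 + 0.0716) − 1 = -2.5756%
Kenya: (1 + 0.1640)/(1 + 0.0140) − 1 = 14.7929%
Differential = -2.5756% − 14.7929% = -17.3685% → -17.37%.

-17.37%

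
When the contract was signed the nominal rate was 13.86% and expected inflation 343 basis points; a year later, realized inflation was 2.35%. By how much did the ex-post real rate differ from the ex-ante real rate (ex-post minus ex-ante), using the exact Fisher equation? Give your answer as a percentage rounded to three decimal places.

1.162%

Ex-ante: (1 + 0.1386)/(1 + 0.0343) − 1 = 10.0841%
Ex-post: (1 + 0.1386)/(1 + 0.0235) − 1 = 11.2457%
Difference (ex-post − ex-ante) = 1.1616% → 1.162%.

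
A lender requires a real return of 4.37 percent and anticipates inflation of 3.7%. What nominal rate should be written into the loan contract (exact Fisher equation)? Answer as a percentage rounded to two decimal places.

(1 + i) = (1 + r)(1 + π) = 1.04370 × 1.03700 = 1.0823169
i = 1.0823169 − 1, so the required nominal rate is 8.23%.

8.23%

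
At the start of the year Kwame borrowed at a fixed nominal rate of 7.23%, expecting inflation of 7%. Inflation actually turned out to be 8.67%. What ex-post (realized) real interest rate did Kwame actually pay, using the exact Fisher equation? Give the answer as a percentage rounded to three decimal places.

-1.325%

Ex-post: (1 + 0.0723)/(1 + 0.0867) − 1 = -1.3251%
So the realized real rate is -1.325%.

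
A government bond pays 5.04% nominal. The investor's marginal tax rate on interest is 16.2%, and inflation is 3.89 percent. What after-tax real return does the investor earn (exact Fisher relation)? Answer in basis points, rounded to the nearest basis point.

After-tax nominal return = 5.04% × (1 − 0.162) = 4.22352%.
1 + r = 1.0422352 / 1.03890 = 1.003210
After-tax real rate = 1.003210 − 1 → 32 basis points.

32 basis points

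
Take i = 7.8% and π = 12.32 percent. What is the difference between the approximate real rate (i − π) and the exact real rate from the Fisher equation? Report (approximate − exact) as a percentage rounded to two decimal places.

-0.50%

Approximate: r ≈ 7.800% − 12.320% = -4.5200%
Exact: (1 + 0.0780)/(1 + 0.1232) − 1 = -4.0242%
Error = -4.5200% − (-4.0242%) = -0.4958% → -0.50%.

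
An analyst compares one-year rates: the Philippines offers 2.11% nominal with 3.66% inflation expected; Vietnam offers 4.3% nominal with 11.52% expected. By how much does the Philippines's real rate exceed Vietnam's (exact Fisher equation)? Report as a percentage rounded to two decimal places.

4.98%

The Philippines: (1 + 0.0211)/(1 + 0.0366) − 1 = -1.4953%
Vietnam: (1 + 0.0430)/(1 + 0.1152) − 1 = -6.4742%
Differential = -1.4953% − (-6.4742%) = 4.9789% → 4.98%.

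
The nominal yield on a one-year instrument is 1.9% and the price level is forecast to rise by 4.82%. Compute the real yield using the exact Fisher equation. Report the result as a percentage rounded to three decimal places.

-2.786%

By the Fisher identity, 1 + r = (1 + i)/(1 + π).
1 + r = 1.01900 / 1.04820 = 0.972143
r = 0.972143 − 1 = -2.7857%, i.e. -2.786%.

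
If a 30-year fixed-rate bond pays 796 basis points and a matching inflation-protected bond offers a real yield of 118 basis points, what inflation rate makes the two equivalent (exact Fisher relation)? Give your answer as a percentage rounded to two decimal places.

(1 + π) = (1 + i)/(1 + r) = 1.07960 / 1.01180 = 1.067009
Break-even inflation = 1.067009 − 1 → 6.70%.

6.70%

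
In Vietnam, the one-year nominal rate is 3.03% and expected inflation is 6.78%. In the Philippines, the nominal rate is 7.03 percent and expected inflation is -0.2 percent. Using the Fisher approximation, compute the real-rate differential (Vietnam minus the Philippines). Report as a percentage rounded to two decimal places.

-10.98%

Vietnam: 3.03% − 6.78% = -3.750%
The Philippines: 7.03% − (-0.2%) = 7.230%
Differential = -10.980% → -10.98%.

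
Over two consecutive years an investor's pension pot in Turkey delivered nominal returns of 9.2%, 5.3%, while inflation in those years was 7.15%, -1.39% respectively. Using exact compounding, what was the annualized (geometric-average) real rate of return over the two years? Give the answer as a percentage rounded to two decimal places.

Nominal growth factor = 1.0920 × 1.0530 = 1.14987600
Price-level growth factor = 1.0715 × 0.9861 = 1.05660615
Real growth factor = 1.14987600 / 1.05660615 = 1.08827305
Annualized real rate = 1.08827305^(1/2) − 1 = 4.3203% → 4.32%.

4.32%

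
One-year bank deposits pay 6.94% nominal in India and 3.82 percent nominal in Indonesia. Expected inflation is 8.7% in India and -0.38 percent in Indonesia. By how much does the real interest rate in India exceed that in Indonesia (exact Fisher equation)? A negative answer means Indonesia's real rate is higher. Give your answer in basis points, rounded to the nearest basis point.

India: (1 + 0.0694)/(1 + 0.0870) − 1 = -1.6191%
Indonesia: (1 + 0.0382)/(1 − 0.0038) − 1 = 4.2160%
Differential = -1.6191% − 4.2160% = -5.8352% → -584 basis points.

-584 basis points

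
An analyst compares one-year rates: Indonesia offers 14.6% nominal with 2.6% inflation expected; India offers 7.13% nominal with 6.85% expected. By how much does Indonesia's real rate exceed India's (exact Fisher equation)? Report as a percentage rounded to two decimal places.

Indonesia: (1 + 0.1460)/(1 + 0.0260) − 1 = 11.6959%
India: (1 + 0.0713)/(1 + 0.0685) − 1 = 0.2620%
Differential = 11.6959% − 0.2620% = 11.4339% → 11.43%.

11.43%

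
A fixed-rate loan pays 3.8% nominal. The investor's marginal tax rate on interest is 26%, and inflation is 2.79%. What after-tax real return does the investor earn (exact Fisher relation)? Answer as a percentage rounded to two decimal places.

0.02%

After-tax nominal return = 3.8% × (1 − 0.26) = 2.8120%.
1 + r = 1.02812 / 1.02790 = 1.000214
After-tax real rate = 1.000214 − 1 → 0.02%.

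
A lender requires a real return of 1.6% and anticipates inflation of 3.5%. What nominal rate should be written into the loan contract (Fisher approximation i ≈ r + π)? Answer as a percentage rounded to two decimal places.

i ≈ r + π = 1.6% + 3.5% = 5.10%.

5.10%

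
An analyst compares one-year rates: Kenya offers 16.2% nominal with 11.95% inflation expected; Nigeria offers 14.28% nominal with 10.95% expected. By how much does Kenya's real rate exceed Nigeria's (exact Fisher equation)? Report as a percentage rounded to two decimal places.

Kenya: (1 + 0.1620)/(1 + 0.1195) − 1 = 3.79634%
Nigeria: (1 + 0.1428)/(1 + 0.1095) − 1 = 3.00135%
Differential = 3.79634% − 3.00135% = 0.79499% → 0.79%.

0.79%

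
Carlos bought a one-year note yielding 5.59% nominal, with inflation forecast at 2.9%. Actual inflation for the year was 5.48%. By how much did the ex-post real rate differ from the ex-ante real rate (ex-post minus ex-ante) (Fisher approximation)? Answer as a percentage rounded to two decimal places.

-2.58%

Ex-ante: 5.59% − 2.9% = 2.690%
Ex-post: 5.59% − 5.48% = 0.110%
Difference (ex-post − ex-ante) = -2.5800% → -2.58%.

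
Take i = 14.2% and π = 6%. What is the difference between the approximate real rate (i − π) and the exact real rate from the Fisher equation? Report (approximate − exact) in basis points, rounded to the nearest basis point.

Approximate: r ≈ 14.200% − 6.000% = 8.2000%
Exact: (1 + 0.1420)/(1 + 0.0600) − 1 = 7.7358%
Error = 8.2000% − 7.7358% = 0.4642% → 46 basis points.

46 basis points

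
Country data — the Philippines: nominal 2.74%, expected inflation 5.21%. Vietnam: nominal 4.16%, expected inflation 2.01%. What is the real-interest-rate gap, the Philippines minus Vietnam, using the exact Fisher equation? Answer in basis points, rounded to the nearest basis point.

The Philippines: (1 + 0.0274)/(1 + 0.0521) − 1 = -2.3477%
Vietnam: (1 + 0.0416)/(1 + 0.0201) − 1 = 2.1076%
Differential = -2.3477% − 2.1076% = -4.4553% → -446 basis points.

-446 basis points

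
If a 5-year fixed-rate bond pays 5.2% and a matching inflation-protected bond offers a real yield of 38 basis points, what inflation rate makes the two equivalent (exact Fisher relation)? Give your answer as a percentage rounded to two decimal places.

(1 + π) = (1 + i)/(1 + r) = 1.05200 / 1.00380 = 1.048018
Break-even inflation = 1.048018 − 1 → 4.80%.

4.80%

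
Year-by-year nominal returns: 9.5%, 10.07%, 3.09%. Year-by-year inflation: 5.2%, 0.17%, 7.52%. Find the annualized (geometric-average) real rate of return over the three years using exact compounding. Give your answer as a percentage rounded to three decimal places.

3.122%

Nominal growth factor = 1.0950 × 1.1007 × 1.0309 = 1.24250923
Price-level growth factor = 1.0520 × 1.0017 × 1.0752 = 1.13303329
Real growth factor = 1.24250923 / 1.13303329 = 1.09662200
Annualized real rate = 1.09662200^(1/3) − 1 = 3.1222% → 3.122%.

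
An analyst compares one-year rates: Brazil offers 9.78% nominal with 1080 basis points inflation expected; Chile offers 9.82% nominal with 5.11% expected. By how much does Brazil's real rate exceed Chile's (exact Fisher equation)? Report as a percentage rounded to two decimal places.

-5.40%

Brazil: (1 + 0.0978)/(1 + 0.1080) − 1 = -0.9206%
Chile: (1 + 0.0982)/(1 + 0.0511) − 1 = 4.4810%
Differential = -0.9206% − 4.4810% = -5.4016% → -5.40%.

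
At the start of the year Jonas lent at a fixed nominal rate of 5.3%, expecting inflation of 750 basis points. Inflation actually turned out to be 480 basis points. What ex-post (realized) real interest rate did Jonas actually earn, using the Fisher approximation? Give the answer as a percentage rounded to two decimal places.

Ex-post: 5.3% − 4.8% = 0.500%
So the realized real rate is 0.50%.

0.50%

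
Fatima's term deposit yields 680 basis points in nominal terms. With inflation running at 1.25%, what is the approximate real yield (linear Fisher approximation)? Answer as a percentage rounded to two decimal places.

r ≈ i − π = 6.8% − 1.25% = 5.55%.

5.55%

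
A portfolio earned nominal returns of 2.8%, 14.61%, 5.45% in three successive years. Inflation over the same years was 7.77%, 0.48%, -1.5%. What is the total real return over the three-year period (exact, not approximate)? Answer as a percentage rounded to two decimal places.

16.48%

Compound the nominal returns: 1.0280 × 1.1461 × 1.0545 = 1.242402.
Compound inflation: 1.0777 × 1.0048 × 0.9850 = 1.066630.
Deflate: 1.242402 / 1.066630 = 1.164792.
Total real return = 1.164792 − 1 → 16.48%.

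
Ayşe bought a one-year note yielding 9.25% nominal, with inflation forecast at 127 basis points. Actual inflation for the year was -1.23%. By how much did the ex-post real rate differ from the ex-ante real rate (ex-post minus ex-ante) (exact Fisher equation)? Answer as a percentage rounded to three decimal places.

Ex-ante: (1 + 0.0925)/(1 + 0.0127) − 1 = 7.8799%
Ex-post: (1 + 0.0925)/(1 − 0.0123) − 1 = 10.6105%
Difference (ex-post − ex-ante) = 2.7306% → 2.731%.

2.731%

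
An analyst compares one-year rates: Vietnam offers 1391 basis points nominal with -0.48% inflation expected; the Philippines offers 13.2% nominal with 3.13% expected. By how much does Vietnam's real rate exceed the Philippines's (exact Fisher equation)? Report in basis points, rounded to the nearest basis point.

470 basis points

Vietnam: (1 + 0.1391)/(1 − 0.0048) − 1 = 14.45941%
The Philippines: (1 + 0.1320)/(1 + 0.0313) − 1 = 9.76438%
Differential = 14.45941% − 9.76438% = 4.69503% → 470 basis points.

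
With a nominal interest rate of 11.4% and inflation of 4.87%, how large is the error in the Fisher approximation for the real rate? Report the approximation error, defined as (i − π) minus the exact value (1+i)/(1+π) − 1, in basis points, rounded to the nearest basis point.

Approximate: r ≈ 11.400% − 4.870% = 6.5300%
Exact: (1 + 0.1140)/(1 + 0.0487) − 1 = 6.2268%
Error = 6.5300% − 6.2268% = 0.3032% → 30 basis points.

30 basis points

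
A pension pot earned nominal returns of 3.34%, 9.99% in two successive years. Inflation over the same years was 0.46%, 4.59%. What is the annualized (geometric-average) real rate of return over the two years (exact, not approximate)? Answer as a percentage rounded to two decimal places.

4.01%

Nominal growth factor = 1.0334 × 1.0999 = 1.13663666
Price-level growth factor = 1.0046 × 1.0459 = 1.05071114
Real growth factor = 1.13663666 / 1.05071114 = 1.08177844
Annualized real rate = 1.08177844^(1/2) − 1 = 4.0086% → 4.01%.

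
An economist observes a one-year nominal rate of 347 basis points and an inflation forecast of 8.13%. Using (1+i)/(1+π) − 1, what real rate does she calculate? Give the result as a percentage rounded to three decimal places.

-4.310%

By the Fisher relation, 1 + r = (1 + i)/(1 + π).
1 + r = 1.03470 / 1.08130 = 0.956904
r = 0.956904 − 1 = -4.3096%, i.e. -4.310%.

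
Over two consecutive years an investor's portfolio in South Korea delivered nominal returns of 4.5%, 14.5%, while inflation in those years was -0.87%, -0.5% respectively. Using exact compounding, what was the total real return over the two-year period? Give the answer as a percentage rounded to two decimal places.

21.31%

Nominal growth factor = 1.0450 × 1.1450 = 1.196525
Price-level growth factor = 0.9913 × 0.9950 = 0.986344
Real growth factor = 1.196525 / 0.986344 = 1.213092
Total real return = 1.213092 − 1 → 21.31%.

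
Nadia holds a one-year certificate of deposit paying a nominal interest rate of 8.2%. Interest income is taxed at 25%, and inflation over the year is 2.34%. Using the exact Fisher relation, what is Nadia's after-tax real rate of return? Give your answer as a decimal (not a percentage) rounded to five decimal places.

After-tax nominal return = 8.2% × (1 − 0.25) = 6.1500%.
1 + r = 1.06150 / 1.02340 = 1.037229
After-tax real rate = 1.037229 − 1 → 0.03723.

0.03723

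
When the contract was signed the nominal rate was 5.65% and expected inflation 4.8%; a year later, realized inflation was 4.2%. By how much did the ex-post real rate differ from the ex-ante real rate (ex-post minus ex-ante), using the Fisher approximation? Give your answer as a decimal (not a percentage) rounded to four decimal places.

0.0060

Ex-ante: 5.65% − 4.8% = 0.850%
Ex-post: 5.65% − 4.2% = 1.450%
Difference (ex-post − ex-ante) = 0.6000% → 0.0060.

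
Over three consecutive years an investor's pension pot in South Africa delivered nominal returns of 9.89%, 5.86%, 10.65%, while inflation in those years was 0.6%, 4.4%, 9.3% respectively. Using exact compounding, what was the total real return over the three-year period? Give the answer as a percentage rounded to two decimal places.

Nominal growth factor = 1.0989 × 1.0586 × 1.1065 = 1.287187
Price-level growth factor = 1.0060 × 1.0440 × 1.0930 = 1.147939
Real growth factor = 1.287187 / 1.147939 = 1.121303
Total real return = 1.121303 − 1 → 12.13%.

12.13%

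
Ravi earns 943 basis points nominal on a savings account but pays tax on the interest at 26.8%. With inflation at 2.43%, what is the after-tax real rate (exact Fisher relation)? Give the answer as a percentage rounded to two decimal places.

4.37%

After-tax nominal return = 9.43% × (1 − 0.268) = 6.90276%.
1 + r = 1.0690276 / 1.02430 = 1.043667
After-tax real rate = 1.043667 − 1 → 4.37%.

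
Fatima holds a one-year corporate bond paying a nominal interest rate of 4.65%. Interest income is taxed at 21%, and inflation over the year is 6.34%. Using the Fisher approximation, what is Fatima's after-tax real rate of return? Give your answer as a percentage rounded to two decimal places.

After-tax nominal return = 4.65% × (1 − 0.21) = 3.6735%.
r ≈ 3.6735% − 6.34% → -2.67%.

-2.67%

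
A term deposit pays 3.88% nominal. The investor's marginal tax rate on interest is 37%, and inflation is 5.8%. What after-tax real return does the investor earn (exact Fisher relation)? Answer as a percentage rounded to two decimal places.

-3.17%

After-tax nominal return = 3.88% × (1 − 0.37) = 2.4444%.
1 + r = 1.024444 / 1.05800 = 0.968284
After-tax real rate = 0.968284 − 1 → -3.17%.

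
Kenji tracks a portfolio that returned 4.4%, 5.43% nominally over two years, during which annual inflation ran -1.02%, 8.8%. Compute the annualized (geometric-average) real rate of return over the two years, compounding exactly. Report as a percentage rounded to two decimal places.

1.10%

Compound the nominal returns: 1.0440 × 1.0543 = 1.10068920.
Compound inflation: 0.9898 × 1.0880 = 1.07690240.
Deflate: 1.10068920 / 1.07690240 = 1.02208817.
Annualized real rate = 1.02208817^(1/2) − 1 = 1.0984% → 1.10%.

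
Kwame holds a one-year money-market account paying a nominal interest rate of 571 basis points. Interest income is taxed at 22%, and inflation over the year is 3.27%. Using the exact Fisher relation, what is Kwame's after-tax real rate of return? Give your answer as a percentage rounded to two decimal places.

1.15%

After-tax nominal return = 5.71% × (1 − 0.22) = 4.4538%.
1 + r = 1.044538 / 1.03270 = 1.011463
After-tax real rate = 1.011463 − 1 → 1.15%.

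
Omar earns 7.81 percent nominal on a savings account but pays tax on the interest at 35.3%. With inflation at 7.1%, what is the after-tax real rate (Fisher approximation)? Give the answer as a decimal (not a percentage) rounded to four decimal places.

After-tax nominal return = 7.81% × (1 − 0.353) = 5.05307%.
r ≈ 5.05307% − 7.1% → -0.0205.

-0.0205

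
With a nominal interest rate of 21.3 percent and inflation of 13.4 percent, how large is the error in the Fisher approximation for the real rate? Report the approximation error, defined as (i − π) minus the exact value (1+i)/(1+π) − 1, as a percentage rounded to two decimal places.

Approximate: r ≈ 21.300% − 13.400% = 7.9000%
Exact: (1 + 0.2130)/(1 + 0.1340) − 1 = 6.9665%
Error = 7.9000% − 6.9665% = 0.9335% → 0.93%.

0.93%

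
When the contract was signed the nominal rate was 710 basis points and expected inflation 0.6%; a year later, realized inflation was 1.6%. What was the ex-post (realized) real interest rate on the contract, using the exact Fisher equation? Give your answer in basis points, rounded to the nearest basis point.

541 basis points

Ex-post: (1 + 0.0710)/(1 + 0.0160) − 1 = 5.4134%
So the realized real rate is 541 basis points.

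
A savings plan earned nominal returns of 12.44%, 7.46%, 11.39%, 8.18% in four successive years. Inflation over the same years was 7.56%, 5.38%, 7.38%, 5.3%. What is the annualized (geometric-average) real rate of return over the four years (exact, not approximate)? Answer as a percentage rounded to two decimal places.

3.24%

Nominal growth factor = 1.1244 × 1.0746 × 1.1139 × 1.0818 = 1.45599825
Price-level growth factor = 1.0756 × 1.0538 × 1.0738 × 1.0530 = 1.28162438
Real growth factor = 1.45599825 / 1.28162438 = 1.13605693
Annualized real rate = 1.13605693^(1/4) − 1 = 3.2405% → 3.24%.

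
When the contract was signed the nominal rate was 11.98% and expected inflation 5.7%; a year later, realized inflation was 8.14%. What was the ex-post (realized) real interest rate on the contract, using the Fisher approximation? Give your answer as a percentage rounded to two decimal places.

3.84%

Ex-post: 11.98% − 8.14% = 3.840%
So the realized real rate is 3.84%.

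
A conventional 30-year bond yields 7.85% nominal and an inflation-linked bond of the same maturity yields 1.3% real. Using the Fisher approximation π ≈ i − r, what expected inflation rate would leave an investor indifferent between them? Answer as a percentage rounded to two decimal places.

6.55%

π ≈ i − r = 7.85% − 1.3% → 6.55%.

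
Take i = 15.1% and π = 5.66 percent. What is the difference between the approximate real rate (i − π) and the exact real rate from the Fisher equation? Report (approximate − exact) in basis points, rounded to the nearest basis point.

Approximate: r ≈ 15.100% − 5.660% = 9.4400%
Exact: (1 + 0.1510)/(1 + 0.0566) − 1 = 8.9343%
Error = 9.4400% − 8.9343% = 0.5057% → 51 basis points.

51 basis points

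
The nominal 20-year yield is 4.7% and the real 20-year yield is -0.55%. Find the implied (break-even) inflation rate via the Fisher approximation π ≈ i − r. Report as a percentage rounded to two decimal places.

π ≈ i − r = 4.7% − (-0.55%) → 5.25%.

5.25%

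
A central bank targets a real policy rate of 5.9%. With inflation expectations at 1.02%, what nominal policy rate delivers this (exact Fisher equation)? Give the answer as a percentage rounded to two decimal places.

6.98%

(1 + i) = (1 + r)(1 + π) = 1.05900 × 1.01020 = 1.0698018
i = 1.0698018 − 1, so the required nominal rate is 6.98%.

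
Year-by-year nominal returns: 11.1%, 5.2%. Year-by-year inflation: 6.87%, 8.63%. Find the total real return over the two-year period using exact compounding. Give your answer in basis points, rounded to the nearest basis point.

68 basis points

Compound the nominal returns: 1.1110 × 1.0520 = 1.168772.
Compound inflation: 1.0687 × 1.0863 = 1.160929.
Deflate: 1.168772 / 1.160929 = 1.006756.
Total real return = 1.006756 − 1 → 68 basis points.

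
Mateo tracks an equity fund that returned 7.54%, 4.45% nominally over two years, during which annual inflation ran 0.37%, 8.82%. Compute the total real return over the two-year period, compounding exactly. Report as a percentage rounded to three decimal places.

2.841%

Compound the nominal returns: 1.0754 × 1.0445 = 1.123255.
Compound inflation: 1.0037 × 1.0882 = 1.092226.
Deflate: 1.123255 / 1.092226 = 1.028409.
Total real return = 1.028409 − 1 → 2.841%.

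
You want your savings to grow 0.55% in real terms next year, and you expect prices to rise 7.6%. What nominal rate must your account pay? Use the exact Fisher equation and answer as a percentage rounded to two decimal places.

(1 + i) = (1 + r)(1 + π) = 1.00550 × 1.07600 = 1.081918
i = 1.081918 − 1, so the required nominal rate is 8.19%.

8.19%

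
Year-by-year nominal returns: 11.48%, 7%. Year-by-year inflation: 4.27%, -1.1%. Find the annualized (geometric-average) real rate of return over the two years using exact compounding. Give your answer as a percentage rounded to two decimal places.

Nominal growth factor = 1.1148 × 1.0700 = 1.19283600
Price-level growth factor = 1.0427 × 0.9890 = 1.03123030
Real growth factor = 1.19283600 / 1.03123030 = 1.15671155
Annualized real rate = 1.15671155^(1/2) − 1 = 7.5505% → 7.55%.

7.55%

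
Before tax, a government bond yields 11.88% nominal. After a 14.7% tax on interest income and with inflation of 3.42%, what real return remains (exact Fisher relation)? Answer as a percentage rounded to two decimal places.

6.49%

After-tax nominal return = 11.88% × (1 − 0.147) = 10.13364%.
1 + r = 1.1013364 / 1.03420 = 1.064916
After-tax real rate = 1.064916 − 1 → 6.49%.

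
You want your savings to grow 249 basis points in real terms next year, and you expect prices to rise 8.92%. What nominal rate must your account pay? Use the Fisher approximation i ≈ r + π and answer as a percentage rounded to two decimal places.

11.41%

i ≈ r + π = 2.49% + 8.92% = 11.41%.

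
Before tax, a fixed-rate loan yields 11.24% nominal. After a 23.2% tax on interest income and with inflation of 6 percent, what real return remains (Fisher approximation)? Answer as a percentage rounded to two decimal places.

After-tax nominal return = 11.24% × (1 − 0.232) = 8.63232%.
r ≈ 8.63232% − 6% → 2.63%.

2.63%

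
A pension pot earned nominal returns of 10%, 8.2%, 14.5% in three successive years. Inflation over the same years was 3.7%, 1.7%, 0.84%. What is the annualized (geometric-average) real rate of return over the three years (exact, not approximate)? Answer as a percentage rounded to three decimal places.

8.617%

Nominal growth factor = 1.1000 × 1.0820 × 1.1450 = 1.36277900
Price-level growth factor = 1.0370 × 1.0170 × 1.0084 = 1.06348788
Real growth factor = 1.36277900 / 1.06348788 = 1.28142410
Annualized real rate = 1.28142410^(1/3) − 1 = 8.6170% → 8.617%.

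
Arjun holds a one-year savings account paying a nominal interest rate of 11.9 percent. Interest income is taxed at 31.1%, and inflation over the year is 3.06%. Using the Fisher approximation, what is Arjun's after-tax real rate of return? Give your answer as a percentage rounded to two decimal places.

After-tax nominal return = 11.9% × (1 − 0.311) = 8.1991%.
r ≈ 8.1991% − 3.06% → 5.14%.

5.14%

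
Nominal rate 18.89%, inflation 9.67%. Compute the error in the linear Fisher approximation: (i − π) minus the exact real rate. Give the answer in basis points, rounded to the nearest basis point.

81 basis points

Approximate: r ≈ 18.890% − 9.670% = 9.2200%
Exact: (1 + 0.1889)/(1 + 0.0967) − 1 = 8.4070%
Error = 9.2200% − 8.4070% = 0.8130% → 81 basis points.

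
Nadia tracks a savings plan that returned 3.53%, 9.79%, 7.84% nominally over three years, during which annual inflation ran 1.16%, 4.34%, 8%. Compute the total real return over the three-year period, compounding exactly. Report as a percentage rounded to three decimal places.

Compound the nominal returns: 1.0353 × 1.0979 × 1.0784 = 1.225770.
Compound inflation: 1.0116 × 1.0434 × 1.0800 = 1.139944.
Deflate: 1.225770 / 1.139944 = 1.075290.
Total real return = 1.075290 − 1 → 7.529%.

7.529%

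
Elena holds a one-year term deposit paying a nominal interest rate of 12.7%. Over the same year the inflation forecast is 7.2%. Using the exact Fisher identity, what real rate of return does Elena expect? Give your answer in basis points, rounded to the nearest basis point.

513 basis points

By the Fisher identity, 1 + r = (1 + i)/(1 + π).
1 + r = 1.12700 / 1.07200 = 1.051306
r = 1.051306 − 1 = 5.1306%, i.e. 513 basis points.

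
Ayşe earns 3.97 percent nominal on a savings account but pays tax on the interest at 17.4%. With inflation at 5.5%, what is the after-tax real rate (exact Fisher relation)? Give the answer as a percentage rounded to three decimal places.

After-tax nominal return = 3.97% × (1 − 0.174) = 3.27922%.
1 + r = 1.0327922 / 1.05500 = 0.978950
After-tax real rate = 0.978950 − 1 → -2.105%.

-2.105%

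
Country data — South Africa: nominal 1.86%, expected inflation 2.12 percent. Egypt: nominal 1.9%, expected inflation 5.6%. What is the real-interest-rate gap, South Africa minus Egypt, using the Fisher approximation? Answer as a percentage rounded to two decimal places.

3.44%

South Africa: 1.86% − 2.12% = -0.260%
Egypt: 1.9% − 5.6% = -3.700%
Differential = 3.440% → 3.44%.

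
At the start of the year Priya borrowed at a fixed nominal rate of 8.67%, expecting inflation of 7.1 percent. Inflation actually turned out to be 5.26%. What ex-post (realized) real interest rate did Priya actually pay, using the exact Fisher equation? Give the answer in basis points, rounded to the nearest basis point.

Ex-post: (1 + 0.0867)/(1 + 0.0526) − 1 = 3.2396%
So the realized real rate is 324 basis points.

324 basis points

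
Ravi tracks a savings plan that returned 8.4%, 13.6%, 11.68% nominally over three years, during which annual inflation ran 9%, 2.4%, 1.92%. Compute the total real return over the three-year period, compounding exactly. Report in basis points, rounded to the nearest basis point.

Compound the nominal returns: 1.0840 × 1.1360 × 1.1168 = 1.375254.
Compound inflation: 1.0900 × 1.0240 × 1.0192 = 1.137590.
Deflate: 1.375254 / 1.137590 = 1.208919.
Total real return = 1.208919 − 1 → 2089 basis points.

2089 basis points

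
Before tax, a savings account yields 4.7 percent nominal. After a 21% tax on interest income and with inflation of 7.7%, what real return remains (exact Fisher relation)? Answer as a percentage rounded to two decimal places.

After-tax nominal return = 4.7% × (1 − 0.21) = 3.7130%.
1 + r = 1.03713 / 1.07700 = 0.962981
After-tax real rate = 0.962981 − 1 → -3.70%.

-3.70%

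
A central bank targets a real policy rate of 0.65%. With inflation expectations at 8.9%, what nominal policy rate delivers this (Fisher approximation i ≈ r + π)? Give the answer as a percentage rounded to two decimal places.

i ≈ r + π = 0.65% + 8.9% = 9.55%.

9.55%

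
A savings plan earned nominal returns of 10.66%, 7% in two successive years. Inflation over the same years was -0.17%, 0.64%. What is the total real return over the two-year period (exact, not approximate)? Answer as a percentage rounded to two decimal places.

17.85%

Nominal growth factor = 1.1066 × 1.0700 = 1.184062
Price-level growth factor = 0.9983 × 1.0064 = 1.004689
Real growth factor = 1.184062 / 1.004689 = 1.178536
Total real return = 1.178536 − 1 → 17.85%.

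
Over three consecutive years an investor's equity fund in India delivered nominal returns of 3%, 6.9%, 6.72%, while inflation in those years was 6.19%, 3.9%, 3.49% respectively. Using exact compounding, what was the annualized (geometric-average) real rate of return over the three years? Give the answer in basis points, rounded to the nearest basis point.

Nominal growth factor = 1.0300 × 1.0690 × 1.0672 = 1.17506190
Price-level growth factor = 1.0619 × 1.0390 × 1.0349 = 1.14181976
Real growth factor = 1.17506190 / 1.14181976 = 1.02911330
Annualized real rate = 1.02911330^(1/3) − 1 = 0.9612% → 96 basis points.

96 basis points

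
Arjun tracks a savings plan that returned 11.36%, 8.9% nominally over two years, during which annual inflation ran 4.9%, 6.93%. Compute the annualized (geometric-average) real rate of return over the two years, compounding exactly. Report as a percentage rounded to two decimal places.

3.98%

Compound the nominal returns: 1.1136 × 1.0890 = 1.21271040.
Compound inflation: 1.0490 × 1.0693 = 1.12169570.
Deflate: 1.21271040 / 1.12169570 = 1.08114028.
Annualized real rate = 1.08114028^(1/2) − 1 = 3.9779% → 3.98%.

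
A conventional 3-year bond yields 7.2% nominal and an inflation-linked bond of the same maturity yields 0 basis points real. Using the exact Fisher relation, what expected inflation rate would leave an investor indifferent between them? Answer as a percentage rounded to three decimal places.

(1 + π) = (1 + i)/(1 + r) = 1.07200 / 1.00000 = 1.072000
Break-even inflation = 1.072000 − 1 → 7.200%.

7.200%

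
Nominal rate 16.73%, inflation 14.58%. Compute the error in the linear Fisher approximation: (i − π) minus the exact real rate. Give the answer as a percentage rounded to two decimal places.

Approximate: r ≈ 16.730% − 14.580% = 2.1500%
Exact: (1 + 0.1673)/(1 + 0.1458) − 1 = 1.8764%
Error = 2.1500% − 1.8764% = 0.2736% → 0.27%.

0.27%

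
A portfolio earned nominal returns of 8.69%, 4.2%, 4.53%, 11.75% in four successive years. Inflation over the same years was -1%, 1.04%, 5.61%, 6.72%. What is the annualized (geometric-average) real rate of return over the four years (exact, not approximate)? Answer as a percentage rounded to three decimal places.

4.080%

Nominal growth factor = 1.0869 × 1.0420 × 1.0453 × 1.1175 = 1.32295719
Price-level growth factor = 0.9900 × 1.0104 × 1.0561 × 1.0672 = 1.12740353
Real growth factor = 1.32295719 / 1.12740353 = 1.17345489
Annualized real rate = 1.17345489^(1/4) − 1 = 4.0798% → 4.080%.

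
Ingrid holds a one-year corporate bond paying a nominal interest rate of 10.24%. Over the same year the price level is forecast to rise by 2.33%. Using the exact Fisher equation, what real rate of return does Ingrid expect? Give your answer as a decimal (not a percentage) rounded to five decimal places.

0.07730

1 + r = 1.10240 / 1.02330 = 1.077299
r = 1.077299 − 1 = 7.7299%, i.e. 0.07730.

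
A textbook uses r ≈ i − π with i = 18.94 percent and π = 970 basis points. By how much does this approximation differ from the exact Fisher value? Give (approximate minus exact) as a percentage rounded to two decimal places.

0.82%

Approximate: r ≈ 18.940% − 9.700% = 9.2400%
Exact: (1 + 0.1894)/(1 + 0.0970) − 1 = 8.4230%
Error = 9.2400% − 8.4230% = 0.8170% → 0.82%.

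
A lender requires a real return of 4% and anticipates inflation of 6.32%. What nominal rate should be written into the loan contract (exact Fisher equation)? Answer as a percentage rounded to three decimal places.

10.573%

(1 + i) = (1 + r)(1 + π) = 1.04000 × 1.06320 = 1.105728
i = 1.105728 − 1, so the required nominal rate is 10.573%.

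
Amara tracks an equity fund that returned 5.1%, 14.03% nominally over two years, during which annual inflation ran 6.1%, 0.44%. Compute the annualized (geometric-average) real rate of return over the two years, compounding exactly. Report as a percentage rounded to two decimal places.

Nominal growth factor = 1.0510 × 1.1403 = 1.19845530
Price-level growth factor = 1.0610 × 1.0044 = 1.06566840
Real growth factor = 1.19845530 / 1.06566840 = 1.12460433
Annualized real rate = 1.12460433^(1/2) − 1 = 6.0474% → 6.05%.

6.05%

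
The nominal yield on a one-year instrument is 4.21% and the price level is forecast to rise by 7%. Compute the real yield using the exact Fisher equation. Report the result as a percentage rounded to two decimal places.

1 + r = 1.04210 / 1.07000 = 0.973925
r = 0.973925 − 1 = -2.6075%, i.e. -2.61%.

-2.61%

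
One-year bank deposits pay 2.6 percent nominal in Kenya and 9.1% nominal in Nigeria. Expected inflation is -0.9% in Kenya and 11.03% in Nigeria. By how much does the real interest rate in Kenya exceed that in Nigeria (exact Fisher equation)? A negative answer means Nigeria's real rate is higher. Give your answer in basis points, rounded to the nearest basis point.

527 basis points

Kenya: (1 + 0.0260)/(1 − 0.0090) − 1 = 3.5318%
Nigeria: (1 + 0.0910)/(1 + 0.1103) − 1 = -1.7383%
Differential = 3.5318% − (-1.7383%) = 5.2701% → 527 basis points.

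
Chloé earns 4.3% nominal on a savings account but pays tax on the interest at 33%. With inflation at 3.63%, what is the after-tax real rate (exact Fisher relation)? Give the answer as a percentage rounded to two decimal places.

-0.72%

After-tax nominal return = 4.3% × (1 − 0.33) = 2.8810%.
1 + r = 1.02881 / 1.03630 = 0.992772
After-tax real rate = 0.992772 − 1 → -0.72%.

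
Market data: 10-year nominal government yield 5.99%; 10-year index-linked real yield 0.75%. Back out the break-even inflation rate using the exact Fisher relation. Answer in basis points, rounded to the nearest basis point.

520 basis points

(1 + π) = (1 + i)/(1 + r) = 1.05990 / 1.00750 = 1.052010
Break-even inflation = 1.052010 − 1 → 520 basis points.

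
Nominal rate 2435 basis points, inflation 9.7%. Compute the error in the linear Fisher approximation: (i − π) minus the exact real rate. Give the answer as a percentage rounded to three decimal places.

Approximate: r ≈ 24.350% − 9.700% = 14.6500%
Exact: (1 + 0.2435)/(1 + 0.0970) − 1 = 13.3546%
Error = 14.6500% − 13.3546% = 1.2954% → 1.295%.

1.295%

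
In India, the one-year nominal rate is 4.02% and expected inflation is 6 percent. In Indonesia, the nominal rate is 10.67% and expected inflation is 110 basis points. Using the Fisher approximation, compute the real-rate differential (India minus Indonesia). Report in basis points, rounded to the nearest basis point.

India: 4.02% − 6% = -1.980%
Indonesia: 10.67% − 1.1% = 9.570%
Differential = -11.550% → -1155 basis points.

-1155 basis points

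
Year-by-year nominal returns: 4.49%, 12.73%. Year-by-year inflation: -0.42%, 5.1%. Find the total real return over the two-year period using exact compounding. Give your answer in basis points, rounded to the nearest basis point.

1255 basis points

Compound the nominal returns: 1.0449 × 1.1273 = 1.177916.
Compound inflation: 0.9958 × 1.0510 = 1.046586.
Deflate: 1.177916 / 1.046586 = 1.125484.
Total real return = 1.125484 − 1 → 1255 basis points.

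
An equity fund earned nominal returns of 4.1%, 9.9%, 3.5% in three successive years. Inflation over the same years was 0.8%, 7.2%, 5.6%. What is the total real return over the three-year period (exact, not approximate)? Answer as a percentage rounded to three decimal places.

3.769%

Nominal growth factor = 1.0410 × 1.0990 × 1.0350 = 1.1841011
Price-level growth factor = 1.0080 × 1.0720 × 1.0560 = 1.1410883
Real growth factor = 1.1841011 / 1.1410883 = 1.0376946
Total real return = 1.0376946 − 1 → 3.769%.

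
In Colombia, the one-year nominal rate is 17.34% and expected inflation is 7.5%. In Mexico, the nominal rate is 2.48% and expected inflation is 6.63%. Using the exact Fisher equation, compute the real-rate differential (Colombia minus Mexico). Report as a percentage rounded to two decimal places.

Colombia: (1 + 0.1734)/(1 + 0.0750) − 1 = 9.1535%
Mexico: (1 + 0.0248)/(1 + 0.0663) − 1 = -3.8920%
Differential = 9.1535% − (-3.8920%) = 13.0455% → 13.05%.

13.05%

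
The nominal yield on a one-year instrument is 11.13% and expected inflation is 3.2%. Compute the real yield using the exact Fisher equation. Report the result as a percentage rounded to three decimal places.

7.684%

1 + r = 1.11130 / 1.03200 = 1.076841
r = 1.076841 − 1 = 7.6841%, i.e. 7.684%.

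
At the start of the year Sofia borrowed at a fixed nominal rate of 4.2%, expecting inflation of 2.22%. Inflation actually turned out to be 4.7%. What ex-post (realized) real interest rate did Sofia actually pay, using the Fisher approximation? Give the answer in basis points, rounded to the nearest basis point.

Ex-post: 4.2% − 4.7% = -0.500%
So the realized real rate is -50 basis points.

-50 basis points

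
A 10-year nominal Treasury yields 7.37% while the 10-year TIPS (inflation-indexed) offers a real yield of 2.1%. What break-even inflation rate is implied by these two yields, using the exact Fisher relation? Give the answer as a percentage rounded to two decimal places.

(1 + π) = (1 + i)/(1 + r) = 1.07370 / 1.02100 = 1.051616
Break-even inflation = 1.051616 − 1 → 5.16%.

5.16%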